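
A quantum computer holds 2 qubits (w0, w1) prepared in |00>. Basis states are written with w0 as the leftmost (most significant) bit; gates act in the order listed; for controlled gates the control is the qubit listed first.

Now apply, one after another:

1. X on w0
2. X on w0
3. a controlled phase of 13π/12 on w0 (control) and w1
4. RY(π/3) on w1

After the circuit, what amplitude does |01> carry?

|01> carries amplitude 1/2 in the final state.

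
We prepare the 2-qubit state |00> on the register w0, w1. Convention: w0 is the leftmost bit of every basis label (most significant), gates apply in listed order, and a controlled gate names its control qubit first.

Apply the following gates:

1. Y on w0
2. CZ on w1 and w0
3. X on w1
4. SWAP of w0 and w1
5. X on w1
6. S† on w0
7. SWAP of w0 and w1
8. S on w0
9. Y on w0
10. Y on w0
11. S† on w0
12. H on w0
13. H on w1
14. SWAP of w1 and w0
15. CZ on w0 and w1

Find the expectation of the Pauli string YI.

The observable YI averages to 0. Key observation: gates 8-11 undo each other exactly, leaving only the rest of the circuit to track.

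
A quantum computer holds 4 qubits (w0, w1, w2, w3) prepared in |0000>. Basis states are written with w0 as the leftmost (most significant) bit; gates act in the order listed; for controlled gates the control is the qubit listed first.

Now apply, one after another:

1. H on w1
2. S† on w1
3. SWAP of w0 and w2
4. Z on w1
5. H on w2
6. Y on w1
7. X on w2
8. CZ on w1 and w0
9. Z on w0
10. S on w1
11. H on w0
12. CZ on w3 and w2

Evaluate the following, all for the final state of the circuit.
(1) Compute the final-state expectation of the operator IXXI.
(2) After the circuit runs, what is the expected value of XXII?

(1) In the final state, IXXI has expectation -1.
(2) The expectation value of XXII is -1.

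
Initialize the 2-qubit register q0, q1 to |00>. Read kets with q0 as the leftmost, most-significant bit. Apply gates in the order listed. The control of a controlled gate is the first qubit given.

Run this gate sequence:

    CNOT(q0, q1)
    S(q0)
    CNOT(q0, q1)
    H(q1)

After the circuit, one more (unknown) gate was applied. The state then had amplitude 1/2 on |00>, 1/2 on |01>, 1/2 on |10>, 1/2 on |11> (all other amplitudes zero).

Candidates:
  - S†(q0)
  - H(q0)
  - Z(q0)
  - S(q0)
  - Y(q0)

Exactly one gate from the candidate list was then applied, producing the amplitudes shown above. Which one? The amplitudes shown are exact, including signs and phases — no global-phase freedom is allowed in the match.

The unique candidate consistent with the amplitudes is H(q0).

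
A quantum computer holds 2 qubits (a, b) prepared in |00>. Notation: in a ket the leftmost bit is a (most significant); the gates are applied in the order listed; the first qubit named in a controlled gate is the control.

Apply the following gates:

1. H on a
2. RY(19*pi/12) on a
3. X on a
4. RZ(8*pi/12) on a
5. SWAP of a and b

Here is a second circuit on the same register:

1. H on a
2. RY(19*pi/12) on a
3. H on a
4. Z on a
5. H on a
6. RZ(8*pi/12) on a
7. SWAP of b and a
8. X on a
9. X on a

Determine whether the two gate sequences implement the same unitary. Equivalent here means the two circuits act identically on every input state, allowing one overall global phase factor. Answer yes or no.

Yes — the two circuits implement the same unitary up to a global phase.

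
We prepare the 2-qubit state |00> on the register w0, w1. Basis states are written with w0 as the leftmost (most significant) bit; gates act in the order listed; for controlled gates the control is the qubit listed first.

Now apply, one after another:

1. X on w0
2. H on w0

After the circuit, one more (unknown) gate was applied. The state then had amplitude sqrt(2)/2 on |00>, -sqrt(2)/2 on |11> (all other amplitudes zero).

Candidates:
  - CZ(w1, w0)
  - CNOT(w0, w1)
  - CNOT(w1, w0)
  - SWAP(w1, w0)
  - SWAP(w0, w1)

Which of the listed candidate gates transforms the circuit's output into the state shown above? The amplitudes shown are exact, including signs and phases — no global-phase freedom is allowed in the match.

The unique candidate consistent with the amplitudes is CNOT(w0, w1).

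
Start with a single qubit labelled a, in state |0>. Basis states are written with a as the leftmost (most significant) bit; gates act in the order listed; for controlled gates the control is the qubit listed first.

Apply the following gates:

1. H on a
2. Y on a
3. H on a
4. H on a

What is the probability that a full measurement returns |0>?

A full measurement returns |0> with probability 1/2. Key observation: gates 3-4 undo each other exactly, leaving only the rest of the circuit to track.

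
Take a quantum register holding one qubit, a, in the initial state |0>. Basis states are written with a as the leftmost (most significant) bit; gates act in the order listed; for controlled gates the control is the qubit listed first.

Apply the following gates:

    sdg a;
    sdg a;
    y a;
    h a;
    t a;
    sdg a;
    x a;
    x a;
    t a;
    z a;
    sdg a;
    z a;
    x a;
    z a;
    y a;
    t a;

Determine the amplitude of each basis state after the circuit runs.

After the circuit, the state carries amplitude -sqrt(2)/2 on |0>, -sqrt(2)*exp(3*I*pi/4)/2 on |1>.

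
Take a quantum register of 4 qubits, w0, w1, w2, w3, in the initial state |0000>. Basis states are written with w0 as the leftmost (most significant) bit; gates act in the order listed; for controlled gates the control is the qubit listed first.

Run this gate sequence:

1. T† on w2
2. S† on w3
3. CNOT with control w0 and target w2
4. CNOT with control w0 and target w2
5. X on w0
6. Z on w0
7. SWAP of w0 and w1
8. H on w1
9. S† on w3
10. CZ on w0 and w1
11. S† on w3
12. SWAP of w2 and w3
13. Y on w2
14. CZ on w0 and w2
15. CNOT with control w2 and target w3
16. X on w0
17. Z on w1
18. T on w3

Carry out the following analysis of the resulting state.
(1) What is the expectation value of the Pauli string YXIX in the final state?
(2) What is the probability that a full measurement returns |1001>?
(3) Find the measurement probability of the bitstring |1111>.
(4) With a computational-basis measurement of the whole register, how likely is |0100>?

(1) In the final state, YXIX has expectation 0. Key observation: gates 3-4 undo each other exactly, leaving only the rest of the circuit to track.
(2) The probability of measuring |1001> is 0.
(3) The probability of measuring |1111> is 1/2.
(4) Outcome |0100> occurs with probability 0.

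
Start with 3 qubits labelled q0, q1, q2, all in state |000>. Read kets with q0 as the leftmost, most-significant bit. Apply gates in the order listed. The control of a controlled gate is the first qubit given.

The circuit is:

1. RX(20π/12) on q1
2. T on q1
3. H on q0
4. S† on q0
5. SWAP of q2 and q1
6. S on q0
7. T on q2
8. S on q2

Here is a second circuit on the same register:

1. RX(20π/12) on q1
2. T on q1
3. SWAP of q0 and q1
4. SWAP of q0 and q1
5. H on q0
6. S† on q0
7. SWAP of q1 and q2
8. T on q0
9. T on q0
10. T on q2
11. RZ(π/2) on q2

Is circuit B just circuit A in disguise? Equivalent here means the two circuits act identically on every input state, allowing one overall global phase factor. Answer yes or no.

Yes, they are equivalent — the unitaries differ by at most a global phase.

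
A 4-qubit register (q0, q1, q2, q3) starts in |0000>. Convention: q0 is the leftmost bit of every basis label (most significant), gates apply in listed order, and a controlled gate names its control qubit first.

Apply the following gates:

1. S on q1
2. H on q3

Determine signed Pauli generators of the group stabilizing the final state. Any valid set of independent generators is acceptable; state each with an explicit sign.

The final state is stabilized by the group generated by +IIIX, +ZIII, +IZII, +IIZI; other independent generating sets are equally valid.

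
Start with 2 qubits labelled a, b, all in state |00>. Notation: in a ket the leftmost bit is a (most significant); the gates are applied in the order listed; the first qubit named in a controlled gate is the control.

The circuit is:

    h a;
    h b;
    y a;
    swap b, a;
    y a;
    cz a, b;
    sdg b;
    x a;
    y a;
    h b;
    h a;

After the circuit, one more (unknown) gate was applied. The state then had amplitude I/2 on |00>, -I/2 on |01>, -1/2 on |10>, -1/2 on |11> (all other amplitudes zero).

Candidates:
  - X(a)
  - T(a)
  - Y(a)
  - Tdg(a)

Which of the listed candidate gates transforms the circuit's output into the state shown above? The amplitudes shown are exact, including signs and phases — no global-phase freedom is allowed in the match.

The applied gate was Y(a).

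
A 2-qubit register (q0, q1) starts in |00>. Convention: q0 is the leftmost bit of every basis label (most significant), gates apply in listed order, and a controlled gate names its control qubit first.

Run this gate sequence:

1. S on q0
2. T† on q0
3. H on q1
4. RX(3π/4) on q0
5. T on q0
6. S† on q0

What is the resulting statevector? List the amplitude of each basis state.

The final amplitudes are sqrt(4 - 2*sqrt(2))/4 on |00>, sqrt(4 - 2*sqrt(2))/4 on |01>, -sqrt(2*sqrt(2) + 4)*exp(I*pi/4)/4 on |10>, -sqrt(2*sqrt(2) + 4)*exp(I*pi/4)/4 on |11>.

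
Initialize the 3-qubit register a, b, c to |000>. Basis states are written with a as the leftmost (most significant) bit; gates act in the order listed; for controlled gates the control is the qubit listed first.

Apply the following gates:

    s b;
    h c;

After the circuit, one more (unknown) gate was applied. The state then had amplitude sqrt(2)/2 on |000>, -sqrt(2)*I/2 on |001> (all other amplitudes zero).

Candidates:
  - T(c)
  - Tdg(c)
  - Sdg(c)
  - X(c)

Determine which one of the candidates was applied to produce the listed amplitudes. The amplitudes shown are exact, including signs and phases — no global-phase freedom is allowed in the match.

The applied gate was Sdg(c).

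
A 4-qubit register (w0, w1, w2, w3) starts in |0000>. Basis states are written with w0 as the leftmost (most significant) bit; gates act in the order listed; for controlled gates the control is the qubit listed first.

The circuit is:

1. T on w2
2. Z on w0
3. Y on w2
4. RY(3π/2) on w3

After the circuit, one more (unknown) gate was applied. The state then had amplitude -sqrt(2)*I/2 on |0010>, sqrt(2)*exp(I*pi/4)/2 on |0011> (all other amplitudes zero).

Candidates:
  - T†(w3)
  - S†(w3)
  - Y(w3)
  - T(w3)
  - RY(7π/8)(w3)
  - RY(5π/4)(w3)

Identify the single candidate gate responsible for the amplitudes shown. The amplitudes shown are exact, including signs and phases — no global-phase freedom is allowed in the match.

The unique candidate consistent with the amplitudes is T†(w3).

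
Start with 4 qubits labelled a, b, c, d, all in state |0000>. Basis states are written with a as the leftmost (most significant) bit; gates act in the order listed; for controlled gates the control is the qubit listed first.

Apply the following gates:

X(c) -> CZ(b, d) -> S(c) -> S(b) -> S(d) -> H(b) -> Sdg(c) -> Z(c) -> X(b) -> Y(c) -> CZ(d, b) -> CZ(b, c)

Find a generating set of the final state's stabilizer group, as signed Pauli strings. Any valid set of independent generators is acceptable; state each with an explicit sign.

The stabilizer group can be generated by +IXII, +ZIII, +IIZI, +IIIZ, among other valid generating sets.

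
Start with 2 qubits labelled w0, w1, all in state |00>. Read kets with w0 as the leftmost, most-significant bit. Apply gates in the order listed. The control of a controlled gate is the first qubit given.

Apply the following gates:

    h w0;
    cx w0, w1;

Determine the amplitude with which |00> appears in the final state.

|00> carries amplitude sqrt(2)/2 in the final state.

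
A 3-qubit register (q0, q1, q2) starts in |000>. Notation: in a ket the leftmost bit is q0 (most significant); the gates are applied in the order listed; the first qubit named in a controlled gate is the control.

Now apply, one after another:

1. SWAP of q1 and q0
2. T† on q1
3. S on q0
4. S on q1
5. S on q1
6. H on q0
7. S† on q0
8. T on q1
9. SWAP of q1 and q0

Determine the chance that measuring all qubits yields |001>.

A full measurement returns |001> with probability 0.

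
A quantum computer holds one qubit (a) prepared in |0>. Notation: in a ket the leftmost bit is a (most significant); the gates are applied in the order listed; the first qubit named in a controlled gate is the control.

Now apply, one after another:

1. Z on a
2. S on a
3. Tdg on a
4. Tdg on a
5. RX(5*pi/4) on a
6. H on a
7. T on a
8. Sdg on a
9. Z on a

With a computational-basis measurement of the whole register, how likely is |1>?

Outcome |1> occurs with probability 1/2.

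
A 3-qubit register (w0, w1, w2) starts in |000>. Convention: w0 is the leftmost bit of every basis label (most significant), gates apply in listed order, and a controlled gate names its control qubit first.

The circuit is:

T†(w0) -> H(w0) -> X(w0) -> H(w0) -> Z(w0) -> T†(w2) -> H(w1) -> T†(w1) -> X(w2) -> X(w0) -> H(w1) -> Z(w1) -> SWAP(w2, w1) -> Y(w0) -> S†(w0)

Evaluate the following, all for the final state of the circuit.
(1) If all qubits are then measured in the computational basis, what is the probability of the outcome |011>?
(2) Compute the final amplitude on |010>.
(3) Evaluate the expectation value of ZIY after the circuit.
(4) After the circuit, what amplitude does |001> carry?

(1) Outcome |011> occurs with probability 1/2 - sqrt(2)/4. Key observation: the block from step 2 through step 5 cancels to the identity and can be dropped.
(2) The amplitude on |010> is -I/2 - exp(I*pi/4)/2.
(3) The observable ZIY averages to -sqrt(2)/2.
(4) The amplitude on |001> is 0.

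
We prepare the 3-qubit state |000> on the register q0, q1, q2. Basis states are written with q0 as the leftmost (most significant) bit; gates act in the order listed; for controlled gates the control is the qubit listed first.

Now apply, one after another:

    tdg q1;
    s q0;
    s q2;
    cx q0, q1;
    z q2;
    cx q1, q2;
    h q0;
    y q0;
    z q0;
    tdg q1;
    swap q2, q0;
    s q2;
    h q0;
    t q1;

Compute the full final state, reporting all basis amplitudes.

After the circuit, the state carries amplitude -I/2 on |000>, 1/2 on |001>, 0 on |010>, 0 on |011>, -I/2 on |100>, 1/2 on |101>, 0 on |110>, 0 on |111>.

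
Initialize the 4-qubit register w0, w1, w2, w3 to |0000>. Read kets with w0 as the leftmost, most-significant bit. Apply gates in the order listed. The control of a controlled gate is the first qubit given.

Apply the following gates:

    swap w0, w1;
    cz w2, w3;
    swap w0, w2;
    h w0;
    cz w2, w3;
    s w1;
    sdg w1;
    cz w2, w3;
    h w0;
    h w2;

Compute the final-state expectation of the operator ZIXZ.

The observable ZIXZ averages to 1. Key observation: steps 4-9 multiply out to the identity, so the circuit reduces to the remaining gates.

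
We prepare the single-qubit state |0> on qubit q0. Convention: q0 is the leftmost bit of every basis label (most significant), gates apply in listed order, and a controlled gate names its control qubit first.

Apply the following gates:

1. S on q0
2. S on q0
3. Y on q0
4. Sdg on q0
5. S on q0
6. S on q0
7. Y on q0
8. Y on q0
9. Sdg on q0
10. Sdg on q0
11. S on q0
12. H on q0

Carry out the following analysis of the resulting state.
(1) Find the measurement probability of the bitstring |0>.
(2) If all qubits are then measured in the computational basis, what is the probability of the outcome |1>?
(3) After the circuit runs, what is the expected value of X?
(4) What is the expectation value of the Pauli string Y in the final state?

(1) The probability of measuring |0> is 1/2. Key observation: the block from step 4 through step 11 cancels to the identity and can be dropped.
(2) Outcome |1> occurs with probability 1/2.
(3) The expectation value of X is -1.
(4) The expectation value of Y is 0.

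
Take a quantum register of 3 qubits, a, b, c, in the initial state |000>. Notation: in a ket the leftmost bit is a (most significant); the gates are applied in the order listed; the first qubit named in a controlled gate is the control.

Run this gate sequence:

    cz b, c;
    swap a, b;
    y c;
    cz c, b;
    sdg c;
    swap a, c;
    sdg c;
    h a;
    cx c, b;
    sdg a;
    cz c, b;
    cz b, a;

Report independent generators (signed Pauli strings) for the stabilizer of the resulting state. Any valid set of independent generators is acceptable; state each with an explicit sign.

The stabilizer group can be generated by +YII, +IZI, +IIZ, among other valid generating sets.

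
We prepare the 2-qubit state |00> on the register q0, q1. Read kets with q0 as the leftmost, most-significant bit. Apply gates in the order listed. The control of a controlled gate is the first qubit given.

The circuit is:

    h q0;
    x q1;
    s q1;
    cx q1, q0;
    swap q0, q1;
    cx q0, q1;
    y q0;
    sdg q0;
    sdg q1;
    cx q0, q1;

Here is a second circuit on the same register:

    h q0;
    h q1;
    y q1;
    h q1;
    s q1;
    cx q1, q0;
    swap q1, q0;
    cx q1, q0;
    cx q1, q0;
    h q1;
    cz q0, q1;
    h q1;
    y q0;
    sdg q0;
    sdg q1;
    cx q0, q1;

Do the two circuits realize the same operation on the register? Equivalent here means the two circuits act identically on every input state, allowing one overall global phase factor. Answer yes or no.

No — the two circuits implement different unitaries, even allowing a global phase.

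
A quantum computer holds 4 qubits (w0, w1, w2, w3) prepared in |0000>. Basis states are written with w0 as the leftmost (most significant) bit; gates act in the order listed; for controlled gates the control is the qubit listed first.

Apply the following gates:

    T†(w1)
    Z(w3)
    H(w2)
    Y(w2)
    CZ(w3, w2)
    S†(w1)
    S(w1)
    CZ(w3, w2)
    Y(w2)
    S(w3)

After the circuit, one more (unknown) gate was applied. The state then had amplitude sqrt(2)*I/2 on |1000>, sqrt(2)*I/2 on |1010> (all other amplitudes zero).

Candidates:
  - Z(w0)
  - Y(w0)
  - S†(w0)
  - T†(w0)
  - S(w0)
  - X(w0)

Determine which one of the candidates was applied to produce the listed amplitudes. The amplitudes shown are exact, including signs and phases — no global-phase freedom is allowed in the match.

The applied gate was Y(w0). Key observation: steps 4-9 multiply out to the identity, so the circuit reduces to the remaining gates.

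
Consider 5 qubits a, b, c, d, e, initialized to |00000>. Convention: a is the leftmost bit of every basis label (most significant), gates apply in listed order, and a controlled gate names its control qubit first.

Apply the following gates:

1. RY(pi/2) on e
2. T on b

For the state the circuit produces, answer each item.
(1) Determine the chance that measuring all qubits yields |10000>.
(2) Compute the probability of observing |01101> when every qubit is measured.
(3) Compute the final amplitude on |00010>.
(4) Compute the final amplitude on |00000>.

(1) Outcome |10000> occurs with probability 0.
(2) The probability of measuring |01101> is 0.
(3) |00010> carries amplitude 0 in the final state.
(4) |00000> carries amplitude sqrt(2)/2 in the final state.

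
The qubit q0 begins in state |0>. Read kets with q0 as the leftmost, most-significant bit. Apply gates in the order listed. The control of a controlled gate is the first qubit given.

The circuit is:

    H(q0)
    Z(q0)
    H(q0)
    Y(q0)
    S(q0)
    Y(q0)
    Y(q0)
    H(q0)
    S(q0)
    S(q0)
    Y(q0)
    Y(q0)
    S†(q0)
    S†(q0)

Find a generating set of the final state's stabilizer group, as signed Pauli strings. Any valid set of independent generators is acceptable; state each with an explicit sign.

One valid set of independent stabilizer generators is +X (any independent generating set of the same group is equally correct). Key observation: the block from step 9 through step 14 cancels to the identity and can be dropped.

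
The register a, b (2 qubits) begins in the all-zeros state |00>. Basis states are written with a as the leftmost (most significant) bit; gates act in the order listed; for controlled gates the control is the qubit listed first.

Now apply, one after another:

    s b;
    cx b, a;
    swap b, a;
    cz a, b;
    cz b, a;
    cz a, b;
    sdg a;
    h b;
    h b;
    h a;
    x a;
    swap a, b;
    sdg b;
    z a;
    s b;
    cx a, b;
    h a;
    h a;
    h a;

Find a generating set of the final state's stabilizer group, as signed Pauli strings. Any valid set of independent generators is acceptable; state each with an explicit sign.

The final state is stabilized by the group generated by +XI, +IX; other independent generating sets are equally valid.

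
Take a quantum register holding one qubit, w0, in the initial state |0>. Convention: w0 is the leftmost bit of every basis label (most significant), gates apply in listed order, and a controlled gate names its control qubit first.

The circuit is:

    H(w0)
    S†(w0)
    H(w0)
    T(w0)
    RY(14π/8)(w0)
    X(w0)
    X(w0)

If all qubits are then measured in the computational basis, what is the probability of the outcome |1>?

Outcome |1> occurs with probability 3/4. Key observation: the block from step 6 through step 7 cancels to the identity and can be dropped.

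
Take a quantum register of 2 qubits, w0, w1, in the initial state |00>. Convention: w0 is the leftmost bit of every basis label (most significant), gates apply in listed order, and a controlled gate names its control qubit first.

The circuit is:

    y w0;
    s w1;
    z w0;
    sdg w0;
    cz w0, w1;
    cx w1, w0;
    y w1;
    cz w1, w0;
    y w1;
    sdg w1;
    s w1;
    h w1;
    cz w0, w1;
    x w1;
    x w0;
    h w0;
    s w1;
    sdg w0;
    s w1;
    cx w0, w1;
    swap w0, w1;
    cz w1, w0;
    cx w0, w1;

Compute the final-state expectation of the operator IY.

In the final state, IY has expectation -1.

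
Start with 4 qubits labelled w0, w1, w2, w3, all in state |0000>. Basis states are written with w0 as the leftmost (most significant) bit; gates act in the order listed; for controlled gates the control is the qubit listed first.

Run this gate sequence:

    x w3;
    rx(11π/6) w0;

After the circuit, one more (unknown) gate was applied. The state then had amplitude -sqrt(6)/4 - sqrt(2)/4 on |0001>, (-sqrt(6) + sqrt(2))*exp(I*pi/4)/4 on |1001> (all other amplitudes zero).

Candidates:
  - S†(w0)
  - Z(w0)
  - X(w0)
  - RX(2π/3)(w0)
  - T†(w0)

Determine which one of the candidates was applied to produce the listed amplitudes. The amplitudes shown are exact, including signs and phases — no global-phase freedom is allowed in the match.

The applied gate was T†(w0).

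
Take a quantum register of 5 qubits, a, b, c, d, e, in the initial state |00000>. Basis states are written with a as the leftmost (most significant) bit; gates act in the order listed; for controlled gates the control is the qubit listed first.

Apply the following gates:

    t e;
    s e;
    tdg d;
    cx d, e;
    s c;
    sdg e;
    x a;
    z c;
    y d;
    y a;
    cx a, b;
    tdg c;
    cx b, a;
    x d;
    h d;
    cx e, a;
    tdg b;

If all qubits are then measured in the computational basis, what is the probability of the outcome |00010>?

Outcome |00010> occurs with probability 1/2.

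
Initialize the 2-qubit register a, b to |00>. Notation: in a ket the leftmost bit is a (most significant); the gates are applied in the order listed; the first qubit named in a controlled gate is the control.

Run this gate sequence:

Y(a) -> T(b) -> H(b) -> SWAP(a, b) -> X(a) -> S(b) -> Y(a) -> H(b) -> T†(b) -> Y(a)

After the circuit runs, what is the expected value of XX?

The expectation value of XX is -sqrt(2)/2.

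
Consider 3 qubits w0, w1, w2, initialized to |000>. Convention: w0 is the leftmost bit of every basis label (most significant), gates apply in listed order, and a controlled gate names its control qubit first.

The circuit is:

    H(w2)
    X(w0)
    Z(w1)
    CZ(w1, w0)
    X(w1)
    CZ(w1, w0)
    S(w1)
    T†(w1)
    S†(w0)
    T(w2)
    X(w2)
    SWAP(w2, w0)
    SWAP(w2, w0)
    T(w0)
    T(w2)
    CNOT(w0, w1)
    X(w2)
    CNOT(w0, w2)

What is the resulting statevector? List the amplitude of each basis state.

The final amplitudes are -sqrt(2)*exp(I*pi/4)/2 on |100>, -sqrt(2)*exp(I*pi/4)/2 on |101>, and 0 on every other basis state.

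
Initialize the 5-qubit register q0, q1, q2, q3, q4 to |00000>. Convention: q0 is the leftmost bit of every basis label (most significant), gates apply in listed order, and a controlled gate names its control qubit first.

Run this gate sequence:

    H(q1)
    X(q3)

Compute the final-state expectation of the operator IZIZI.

The expectation value of IZIZI is 0.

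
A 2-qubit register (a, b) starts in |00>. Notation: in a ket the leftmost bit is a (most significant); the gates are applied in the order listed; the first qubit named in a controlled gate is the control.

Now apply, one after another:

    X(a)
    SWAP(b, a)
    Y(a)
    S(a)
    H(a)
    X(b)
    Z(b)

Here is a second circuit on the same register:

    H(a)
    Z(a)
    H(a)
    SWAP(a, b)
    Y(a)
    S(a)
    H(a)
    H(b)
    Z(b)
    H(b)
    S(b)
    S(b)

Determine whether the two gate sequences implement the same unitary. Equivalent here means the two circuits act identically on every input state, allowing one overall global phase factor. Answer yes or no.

Yes, they are equivalent — the unitaries differ by at most a global phase.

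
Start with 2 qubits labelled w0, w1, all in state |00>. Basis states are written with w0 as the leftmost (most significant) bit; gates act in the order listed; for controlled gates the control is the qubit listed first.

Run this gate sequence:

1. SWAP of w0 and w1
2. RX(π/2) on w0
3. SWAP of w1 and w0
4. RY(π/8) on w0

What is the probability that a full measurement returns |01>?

A full measurement returns |01> with probability cos(pi/16)**2/2.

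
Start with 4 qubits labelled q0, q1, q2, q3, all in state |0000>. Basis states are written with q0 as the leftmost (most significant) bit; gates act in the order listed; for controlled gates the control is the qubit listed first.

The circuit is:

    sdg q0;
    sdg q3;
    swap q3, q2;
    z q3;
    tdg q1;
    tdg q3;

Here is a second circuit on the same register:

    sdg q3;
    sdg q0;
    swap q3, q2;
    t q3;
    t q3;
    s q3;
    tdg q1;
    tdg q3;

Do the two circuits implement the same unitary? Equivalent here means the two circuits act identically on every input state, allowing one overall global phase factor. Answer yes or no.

Yes: on every input state the two circuits agree up to one overall phase factor.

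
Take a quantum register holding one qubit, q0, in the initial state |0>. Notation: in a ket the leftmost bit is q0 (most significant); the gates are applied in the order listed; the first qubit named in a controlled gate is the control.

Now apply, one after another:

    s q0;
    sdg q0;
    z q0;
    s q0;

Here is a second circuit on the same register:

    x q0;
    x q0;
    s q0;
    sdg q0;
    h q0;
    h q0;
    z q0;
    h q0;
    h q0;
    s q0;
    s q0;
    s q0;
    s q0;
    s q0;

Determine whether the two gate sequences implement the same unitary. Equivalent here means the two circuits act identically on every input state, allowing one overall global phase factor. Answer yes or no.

Yes, they are equivalent — the unitaries differ by at most a global phase.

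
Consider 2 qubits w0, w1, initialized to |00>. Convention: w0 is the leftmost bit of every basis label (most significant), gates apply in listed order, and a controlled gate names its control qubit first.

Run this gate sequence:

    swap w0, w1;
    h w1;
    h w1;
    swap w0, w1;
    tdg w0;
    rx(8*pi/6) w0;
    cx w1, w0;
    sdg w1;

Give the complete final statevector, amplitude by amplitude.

After the circuit, the state carries amplitude -1/2 on |00>, 0 on |01>, -sqrt(3)*I/2 on |10>, 0 on |11>. Key observation: steps 1-4 multiply out to the identity, so the circuit reduces to the remaining gates.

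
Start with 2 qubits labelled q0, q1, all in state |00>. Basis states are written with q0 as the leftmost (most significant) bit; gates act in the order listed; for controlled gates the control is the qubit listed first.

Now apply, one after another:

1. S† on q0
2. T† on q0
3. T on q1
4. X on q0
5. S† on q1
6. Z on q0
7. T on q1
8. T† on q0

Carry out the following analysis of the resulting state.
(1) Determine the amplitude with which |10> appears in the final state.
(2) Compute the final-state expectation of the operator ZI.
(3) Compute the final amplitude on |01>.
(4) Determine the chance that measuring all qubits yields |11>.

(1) The final state's coefficient on |10> equals exp(3*I*pi/4).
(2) The expectation value of ZI is -1.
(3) The amplitude on |01> is 0.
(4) A full measurement returns |11> with probability 0.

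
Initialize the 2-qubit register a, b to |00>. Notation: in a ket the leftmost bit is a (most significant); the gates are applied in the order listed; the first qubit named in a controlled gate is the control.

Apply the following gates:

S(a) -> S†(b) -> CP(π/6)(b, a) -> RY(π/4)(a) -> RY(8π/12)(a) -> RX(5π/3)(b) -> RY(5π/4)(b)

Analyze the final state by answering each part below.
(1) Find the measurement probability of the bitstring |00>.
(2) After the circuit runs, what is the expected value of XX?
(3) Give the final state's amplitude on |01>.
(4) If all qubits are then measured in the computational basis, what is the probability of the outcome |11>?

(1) The probability of measuring |00> is -sqrt(2)/8 - sqrt(6)/16 + sqrt(3)/32 + 9/32.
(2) The observable XX averages to 1/8 - sqrt(3)/8.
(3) The final state's coefficient on |01> equals (1 - I)*(-sqrt(6) - 2*sqrt(3)*I + sqrt(2)*(1 + 2*I))/16.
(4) Outcome |11> occurs with probability sqrt(3)/32 + sqrt(6)/16 + sqrt(2)/8 + 9/32.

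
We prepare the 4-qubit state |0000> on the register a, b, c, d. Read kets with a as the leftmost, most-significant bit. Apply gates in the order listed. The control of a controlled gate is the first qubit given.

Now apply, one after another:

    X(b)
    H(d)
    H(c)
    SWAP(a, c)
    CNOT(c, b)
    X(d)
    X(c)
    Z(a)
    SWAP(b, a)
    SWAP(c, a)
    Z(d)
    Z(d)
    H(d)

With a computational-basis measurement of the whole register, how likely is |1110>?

Outcome |1110> occurs with probability 1/2.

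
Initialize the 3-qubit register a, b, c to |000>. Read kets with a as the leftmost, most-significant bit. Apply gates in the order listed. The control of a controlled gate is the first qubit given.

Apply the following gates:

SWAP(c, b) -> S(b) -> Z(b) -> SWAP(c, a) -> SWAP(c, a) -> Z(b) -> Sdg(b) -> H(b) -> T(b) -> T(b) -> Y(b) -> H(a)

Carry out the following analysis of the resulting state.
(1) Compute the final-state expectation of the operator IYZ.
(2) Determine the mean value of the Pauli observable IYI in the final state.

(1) The observable IYZ averages to 1. Key observation: gates 2-7 undo each other exactly, leaving only the rest of the circuit to track.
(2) The expectation value of IYI is 1.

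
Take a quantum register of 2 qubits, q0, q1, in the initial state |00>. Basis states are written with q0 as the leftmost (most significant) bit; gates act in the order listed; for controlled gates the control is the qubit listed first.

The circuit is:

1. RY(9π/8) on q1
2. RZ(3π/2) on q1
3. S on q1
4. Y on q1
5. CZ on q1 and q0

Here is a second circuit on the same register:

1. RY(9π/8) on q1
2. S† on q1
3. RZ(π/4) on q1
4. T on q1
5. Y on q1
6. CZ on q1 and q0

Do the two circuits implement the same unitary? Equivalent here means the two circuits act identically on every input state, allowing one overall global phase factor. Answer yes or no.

Yes, they are equivalent — the unitaries differ by at most a global phase.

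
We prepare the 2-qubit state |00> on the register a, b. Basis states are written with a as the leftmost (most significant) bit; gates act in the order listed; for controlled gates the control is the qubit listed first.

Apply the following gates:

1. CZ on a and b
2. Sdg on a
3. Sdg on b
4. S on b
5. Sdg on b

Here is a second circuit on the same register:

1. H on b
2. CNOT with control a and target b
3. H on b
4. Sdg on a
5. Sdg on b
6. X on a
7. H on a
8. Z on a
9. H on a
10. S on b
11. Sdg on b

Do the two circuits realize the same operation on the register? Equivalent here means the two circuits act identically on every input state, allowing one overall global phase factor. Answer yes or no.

Yes — the two circuits implement the same unitary up to a global phase.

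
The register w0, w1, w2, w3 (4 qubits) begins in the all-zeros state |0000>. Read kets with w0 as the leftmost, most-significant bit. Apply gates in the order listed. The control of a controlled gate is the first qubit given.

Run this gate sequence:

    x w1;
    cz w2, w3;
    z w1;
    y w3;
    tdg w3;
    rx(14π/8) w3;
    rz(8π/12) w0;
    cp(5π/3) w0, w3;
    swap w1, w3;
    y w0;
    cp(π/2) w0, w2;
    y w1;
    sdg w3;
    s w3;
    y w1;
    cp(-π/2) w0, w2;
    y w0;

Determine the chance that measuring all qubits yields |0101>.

The probability of measuring |0101> is sqrt(2)/4 + 1/2. Key observation: the block from step 10 through step 17 cancels to the identity and can be dropped.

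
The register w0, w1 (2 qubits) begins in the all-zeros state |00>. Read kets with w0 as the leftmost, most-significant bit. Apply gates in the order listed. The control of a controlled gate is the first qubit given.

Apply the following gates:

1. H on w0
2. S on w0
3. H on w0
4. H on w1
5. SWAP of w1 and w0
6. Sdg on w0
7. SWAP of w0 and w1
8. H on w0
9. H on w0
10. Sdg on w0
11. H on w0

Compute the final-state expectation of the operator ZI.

The expectation value of ZI is -1.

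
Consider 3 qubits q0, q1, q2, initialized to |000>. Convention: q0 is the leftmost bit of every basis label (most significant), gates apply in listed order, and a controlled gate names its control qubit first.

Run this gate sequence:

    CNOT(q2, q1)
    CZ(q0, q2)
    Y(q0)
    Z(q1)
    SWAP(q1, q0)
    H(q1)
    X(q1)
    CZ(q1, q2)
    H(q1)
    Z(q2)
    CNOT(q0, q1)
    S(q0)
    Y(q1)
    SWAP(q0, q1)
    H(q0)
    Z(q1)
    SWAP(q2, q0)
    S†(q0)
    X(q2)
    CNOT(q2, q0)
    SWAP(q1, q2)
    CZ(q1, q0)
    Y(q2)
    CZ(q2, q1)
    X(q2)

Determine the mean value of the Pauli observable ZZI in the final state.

In the final state, ZZI has expectation 1.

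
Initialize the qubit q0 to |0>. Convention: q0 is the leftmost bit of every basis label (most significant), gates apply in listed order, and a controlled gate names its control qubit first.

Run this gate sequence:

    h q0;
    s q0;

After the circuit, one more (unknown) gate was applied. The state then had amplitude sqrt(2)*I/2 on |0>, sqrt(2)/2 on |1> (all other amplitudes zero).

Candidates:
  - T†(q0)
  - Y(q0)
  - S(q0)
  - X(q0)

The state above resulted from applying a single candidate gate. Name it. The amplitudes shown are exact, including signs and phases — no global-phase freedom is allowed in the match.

The applied gate was X(q0).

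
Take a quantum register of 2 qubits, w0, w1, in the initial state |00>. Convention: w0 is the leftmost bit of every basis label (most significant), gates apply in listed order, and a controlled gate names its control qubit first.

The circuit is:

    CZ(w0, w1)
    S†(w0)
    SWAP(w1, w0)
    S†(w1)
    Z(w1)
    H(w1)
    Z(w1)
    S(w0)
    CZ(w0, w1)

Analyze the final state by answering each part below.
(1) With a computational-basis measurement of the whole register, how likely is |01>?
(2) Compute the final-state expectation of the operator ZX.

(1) A full measurement returns |01> with probability 1/2.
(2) In the final state, ZX has expectation -1.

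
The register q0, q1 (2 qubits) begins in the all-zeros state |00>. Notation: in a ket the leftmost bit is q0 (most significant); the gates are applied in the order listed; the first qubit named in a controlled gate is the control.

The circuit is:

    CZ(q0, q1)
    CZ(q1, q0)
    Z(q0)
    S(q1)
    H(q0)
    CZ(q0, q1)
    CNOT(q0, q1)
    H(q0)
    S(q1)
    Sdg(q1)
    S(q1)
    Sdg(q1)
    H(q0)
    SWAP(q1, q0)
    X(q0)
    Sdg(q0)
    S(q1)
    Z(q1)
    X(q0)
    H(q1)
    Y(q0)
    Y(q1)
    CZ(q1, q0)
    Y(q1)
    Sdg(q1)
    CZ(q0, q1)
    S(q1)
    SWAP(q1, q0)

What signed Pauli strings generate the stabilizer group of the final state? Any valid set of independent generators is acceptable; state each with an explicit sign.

One valid set of independent stabilizer generators is -XZ, +ZX (any independent generating set of the same group is equally correct).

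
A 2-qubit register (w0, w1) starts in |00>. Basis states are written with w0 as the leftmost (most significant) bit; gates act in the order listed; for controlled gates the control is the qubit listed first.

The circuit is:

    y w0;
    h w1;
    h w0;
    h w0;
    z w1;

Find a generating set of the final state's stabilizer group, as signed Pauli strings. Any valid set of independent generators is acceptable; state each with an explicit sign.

The stabilizer group can be generated by -IX, -ZI, among other valid generating sets. Key observation: gates 3-4 undo each other exactly, leaving only the rest of the circuit to track.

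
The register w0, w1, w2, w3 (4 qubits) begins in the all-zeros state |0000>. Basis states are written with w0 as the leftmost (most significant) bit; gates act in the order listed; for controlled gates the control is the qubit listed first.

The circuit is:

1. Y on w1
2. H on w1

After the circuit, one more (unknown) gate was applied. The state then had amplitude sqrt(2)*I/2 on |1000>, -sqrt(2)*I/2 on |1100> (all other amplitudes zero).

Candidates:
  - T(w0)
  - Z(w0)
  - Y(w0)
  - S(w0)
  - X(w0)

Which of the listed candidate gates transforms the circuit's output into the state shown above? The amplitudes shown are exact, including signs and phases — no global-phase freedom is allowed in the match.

It was X(w0) that produced the state shown.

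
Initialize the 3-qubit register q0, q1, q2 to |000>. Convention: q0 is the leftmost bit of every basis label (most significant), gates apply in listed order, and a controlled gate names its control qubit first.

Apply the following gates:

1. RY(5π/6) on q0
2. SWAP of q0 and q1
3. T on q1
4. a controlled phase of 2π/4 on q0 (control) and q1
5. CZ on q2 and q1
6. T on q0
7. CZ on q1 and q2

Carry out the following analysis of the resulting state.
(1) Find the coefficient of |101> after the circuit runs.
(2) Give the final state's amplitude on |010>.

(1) The amplitude on |101> is 0.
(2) The final state's coefficient on |010> equals (sqrt(2) + sqrt(6))*exp(I*pi/4)/4.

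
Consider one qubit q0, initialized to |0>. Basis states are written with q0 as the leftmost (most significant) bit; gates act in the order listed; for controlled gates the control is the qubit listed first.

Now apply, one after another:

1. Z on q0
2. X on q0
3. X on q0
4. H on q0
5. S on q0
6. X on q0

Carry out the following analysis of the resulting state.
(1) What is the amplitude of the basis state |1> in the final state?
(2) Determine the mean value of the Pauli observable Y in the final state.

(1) The final state's coefficient on |1> equals sqrt(2)/2.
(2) The observable Y averages to -1.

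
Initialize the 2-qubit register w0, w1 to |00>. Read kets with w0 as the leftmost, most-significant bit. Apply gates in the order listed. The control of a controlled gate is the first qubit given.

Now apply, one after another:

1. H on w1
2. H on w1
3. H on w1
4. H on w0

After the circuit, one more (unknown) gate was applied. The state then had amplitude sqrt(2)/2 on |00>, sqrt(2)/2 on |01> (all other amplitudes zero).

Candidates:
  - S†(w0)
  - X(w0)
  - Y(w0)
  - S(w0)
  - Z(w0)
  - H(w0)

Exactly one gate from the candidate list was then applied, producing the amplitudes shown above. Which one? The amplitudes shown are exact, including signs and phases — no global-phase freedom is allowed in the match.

The applied gate was H(w0). Key observation: gates 2-3 undo each other exactly, leaving only the rest of the circuit to track.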